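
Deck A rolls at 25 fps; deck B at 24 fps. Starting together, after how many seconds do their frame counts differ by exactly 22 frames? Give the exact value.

22 seconds

The gap grows by |24 − 25| = 1 frame per second.
Time for a 22-frame gap: 22 ÷ (1) = 22 s.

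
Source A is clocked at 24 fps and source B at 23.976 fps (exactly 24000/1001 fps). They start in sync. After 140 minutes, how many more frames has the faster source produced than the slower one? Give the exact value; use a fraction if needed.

28800/143 frames

140 min = 8400 s.
A emits 24 × 8400 = 201600 frames; B emits 24000/1001 × 8400 = 28800000/143.
Difference = 28800/143 frames (≈ 201.3986); B is behind A.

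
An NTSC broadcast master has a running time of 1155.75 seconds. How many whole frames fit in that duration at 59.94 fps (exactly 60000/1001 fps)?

69275 frames

Frames = 1155.75 × 60000/1001 = 69345000/1001 ≈ 69275.7243.
Complete frames: 69275.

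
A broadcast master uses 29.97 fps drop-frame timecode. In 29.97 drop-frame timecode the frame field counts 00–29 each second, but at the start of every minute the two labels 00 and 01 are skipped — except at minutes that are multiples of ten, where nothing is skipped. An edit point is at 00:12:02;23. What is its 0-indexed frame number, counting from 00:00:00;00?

21661

Complete 10-minute blocks: 1, each 17982 frames → 17982.
Remaining 2 whole minutes in the current block: 1800 + 1 × 1798 = 3598 frames.
Within the current minute: 2 × 30 + 23 − 2 = 81 (labels ;00/;01 skipped at this minute). Total = 17982 + 3598 + 81 = 21661.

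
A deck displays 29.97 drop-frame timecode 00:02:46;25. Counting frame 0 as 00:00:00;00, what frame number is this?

5001

Complete 10-minute blocks: 0, each 17982 frames → 0.
Remaining 2 whole minutes in the current block: 1800 + 1 × 1798 = 3598 frames.
Within the current minute: 46 × 30 + 25 − 2 = 1403 (labels ;00/;01 skipped at this minute). Total = 0 + 3598 + 1403 = 5001.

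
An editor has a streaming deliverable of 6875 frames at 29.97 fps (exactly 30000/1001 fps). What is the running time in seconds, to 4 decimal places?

229.3958 seconds

Running time = 6875 × 1001/30000 = 11011/48 s ≈ 229.3958 s.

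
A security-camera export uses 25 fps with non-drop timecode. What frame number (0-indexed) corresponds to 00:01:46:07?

Total seconds to the label: (0 × 3600 + 1 × 60 + 46) = 106.
Frame index = 106 × 25 + 7 = 2657.

2657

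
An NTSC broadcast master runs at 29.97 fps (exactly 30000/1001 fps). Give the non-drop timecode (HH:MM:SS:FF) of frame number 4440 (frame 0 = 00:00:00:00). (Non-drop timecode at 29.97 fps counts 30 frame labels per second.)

4440 ÷ 30 = 148 full seconds, remainder 0 frames.
148 s = 0 h 2 min 28 s.
Timecode: 00:02:28:00.

00:02:28:00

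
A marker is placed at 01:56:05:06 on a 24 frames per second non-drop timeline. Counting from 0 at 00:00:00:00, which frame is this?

Total seconds to the label: (1 × 3600 + 56 × 60 + 5) = 6965.
Frame index = 6965 × 24 + 6 = 167166.

frame 167166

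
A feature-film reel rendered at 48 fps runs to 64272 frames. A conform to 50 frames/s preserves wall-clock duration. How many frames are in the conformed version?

66950 frames

Target frames = source frames × (target rate / source rate) = 64272 × (50)/(48) = 64272 × 25/24 = 66950.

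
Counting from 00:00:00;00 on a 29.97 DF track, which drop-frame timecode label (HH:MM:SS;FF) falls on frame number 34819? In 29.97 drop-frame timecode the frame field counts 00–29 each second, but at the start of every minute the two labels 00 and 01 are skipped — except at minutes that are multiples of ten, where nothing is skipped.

Ten DF minutes hold 17982 frames, so frame 34819 lies in block 1 (frames 17982–35963) with 16837 frames into that block.
The block's first minute is 1800 frames and the rest 1798 each; 16837 frames reaches minute 9, so 1 × 18 + 9 × 2 = 36 labels have been skipped so far.
Adding those back, label number 34819 + 36 = 34855 at 30 labels/s is 1161 s + 25 f = 0 h 19 min 21 s frame 25, i.e. 00:19:21;25.

00:19:21;25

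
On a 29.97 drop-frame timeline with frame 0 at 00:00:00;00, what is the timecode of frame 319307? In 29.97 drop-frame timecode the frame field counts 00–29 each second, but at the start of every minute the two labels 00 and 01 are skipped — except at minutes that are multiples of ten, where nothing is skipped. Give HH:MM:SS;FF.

02:57:34;07

Each 10-minute DF block holds 10 × 60 × 30 − 9 × 2 = 17982 frames. 319307 ÷ 17982 → 17 full blocks, remainder 13613.
Within the partial block the first minute is 1800 frames and each further minute 1798, so 7 further minute boundaries passed. Total skipped labels = 18 × 17 + 2 × 7 = 320.
Non-drop label index = 319307 + 320 = 319627; at 30 labels/s that is 02:57:34:07, i.e. DF 02:57:34;07.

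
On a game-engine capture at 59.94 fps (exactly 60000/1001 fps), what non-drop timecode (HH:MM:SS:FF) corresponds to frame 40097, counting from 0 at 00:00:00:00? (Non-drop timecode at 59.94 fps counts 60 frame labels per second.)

40097 ÷ 60 = 668 full seconds, remainder 17 frames.
668 s = 0 h 11 min 8 s.
Timecode: 00:11:08:17.

00:11:08:17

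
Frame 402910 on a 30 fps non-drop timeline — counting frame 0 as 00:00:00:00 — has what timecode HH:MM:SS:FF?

402910 ÷ 30 = 13430 full seconds, remainder 10 frames.
13430 s = 3 h 43 min 50 s.
Timecode: 03:43:50:10.

03:43:50:10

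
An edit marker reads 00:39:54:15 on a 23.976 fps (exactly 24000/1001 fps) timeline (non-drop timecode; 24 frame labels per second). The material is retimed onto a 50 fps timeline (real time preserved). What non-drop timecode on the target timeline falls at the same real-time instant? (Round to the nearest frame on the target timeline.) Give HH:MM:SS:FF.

00:39:57:01

Source frame index: (0×3600 + 39×60 + 54) × 24 + 15 = 57471.
Real time: 57471 / (24000/1001) = 19176157/8000 s.
Target frame: (19176157/8000) × (50) = 19176157/160 ≈ 119850.981 → 119851.
At 50 labels/s: frame 119851 → 00:39:57:01.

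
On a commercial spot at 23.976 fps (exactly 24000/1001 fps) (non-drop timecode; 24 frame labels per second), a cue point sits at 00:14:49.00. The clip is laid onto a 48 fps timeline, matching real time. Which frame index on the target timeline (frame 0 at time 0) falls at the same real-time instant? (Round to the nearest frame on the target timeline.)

Source frame index: (0×3600 + 14×60 + 49) × 24 + 0 = 21336.
Real time: 21336 / (24000/1001) = 889889/1000 s.
Target frame: (889889/1000) × (48) = 5339334/125 ≈ 42714.672 → 42715.

frame 42715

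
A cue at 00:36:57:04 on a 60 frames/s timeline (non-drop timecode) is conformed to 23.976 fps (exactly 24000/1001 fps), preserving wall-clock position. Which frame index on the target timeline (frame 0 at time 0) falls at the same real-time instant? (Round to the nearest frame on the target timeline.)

Source frame index: (0×3600 + 36×60 + 57) × 60 + 4 = 133024.
Real time: 133024 / (60) = 33256/15 s.
Target frame: (33256/15) × (24000/1001) = 53209600/1001 ≈ 53156.444 → 53156.

frame 53156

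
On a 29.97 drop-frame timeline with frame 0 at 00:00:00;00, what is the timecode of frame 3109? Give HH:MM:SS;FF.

00:01:43;21

Each 10-minute DF block holds 10 × 60 × 30 − 9 × 2 = 17982 frames. 3109 ÷ 17982 → 0 full blocks, remainder 3109.
Within the partial block the first minute is 1800 frames and each further minute 1798, so 1 further minute boundary passed. Total skipped labels = 18 × 0 + 2 × 1 = 2.
Non-drop label index = 3109 + 2 = 3111; at 30 labels/s that is 00:01:43:21, i.e. DF 00:01:43;21.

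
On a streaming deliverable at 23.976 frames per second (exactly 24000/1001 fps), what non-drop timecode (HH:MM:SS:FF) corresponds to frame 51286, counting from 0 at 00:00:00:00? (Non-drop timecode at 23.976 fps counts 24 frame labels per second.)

00:35:36:22

51286 ÷ 24 = 2136 full seconds, remainder 22 frames.
2136 s = 0 h 35 min 36 s.
Timecode: 00:35:36:22.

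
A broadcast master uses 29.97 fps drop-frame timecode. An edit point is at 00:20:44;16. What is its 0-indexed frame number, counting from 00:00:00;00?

Complete 10-minute blocks: 2, each 17982 frames → 35964.
Remaining 0 whole minutes in the current block: 0 frames.
Within the current minute: 44 × 30 + 16 = 1336. Total = 35964 + 0 + 1336 = 37300.

37300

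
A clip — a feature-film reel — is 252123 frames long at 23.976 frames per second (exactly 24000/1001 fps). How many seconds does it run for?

Running time = 252123 / (24000/1001) = 10515.630125 s.

10515.630125 seconds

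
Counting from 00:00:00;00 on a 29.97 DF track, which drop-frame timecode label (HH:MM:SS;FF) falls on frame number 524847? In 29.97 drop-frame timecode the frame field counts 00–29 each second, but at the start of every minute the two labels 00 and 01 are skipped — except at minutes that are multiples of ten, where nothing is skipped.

04:51:52;11

Each 10-minute DF block holds 10 × 60 × 30 − 9 × 2 = 17982 frames. 524847 ÷ 17982 → 29 full blocks, remainder 3369.
Within the partial block the first minute is 1800 frames and each further minute 1798, so 1 further minute boundary passed. Total skipped labels = 18 × 29 + 2 × 1 = 524.
Non-drop label index = 524847 + 524 = 525371; at 30 labels/s that is 04:51:52:11, i.e. DF 04:51:52;11.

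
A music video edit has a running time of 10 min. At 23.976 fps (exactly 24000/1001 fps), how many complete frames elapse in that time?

14385 frames

10 min = 600 s.
Frames = 600 × 24000/1001 = 14400000/1001 ≈ 14385.6144.
Complete frames: 14385.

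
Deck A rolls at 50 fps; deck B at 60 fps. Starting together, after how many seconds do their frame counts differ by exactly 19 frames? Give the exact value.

The gap grows by |60 − 50| = 10 frames per second.
Time for a 19-frame gap: 19 ÷ (10) = 1.9 s.

1.9 seconds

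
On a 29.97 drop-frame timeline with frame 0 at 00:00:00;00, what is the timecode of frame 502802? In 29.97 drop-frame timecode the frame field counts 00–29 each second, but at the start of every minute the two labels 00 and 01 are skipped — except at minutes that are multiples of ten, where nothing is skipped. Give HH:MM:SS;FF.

Each 10-minute DF block holds 10 × 60 × 30 − 9 × 2 = 17982 frames. 502802 ÷ 17982 → 27 full blocks, remainder 17288.
Within the partial block the first minute is 1800 frames and each further minute 1798, so 9 further minute boundaries passed. Total skipped labels = 18 × 27 + 2 × 9 = 504.
Non-drop label index = 502802 + 504 = 503306; at 30 labels/s that is 04:39:36:26, i.e. DF 04:39:36;26.

04:39:36;26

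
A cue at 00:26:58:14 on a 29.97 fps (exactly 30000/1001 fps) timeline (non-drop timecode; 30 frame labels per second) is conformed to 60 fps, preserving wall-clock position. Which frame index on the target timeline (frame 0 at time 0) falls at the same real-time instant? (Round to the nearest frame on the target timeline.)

frame 97205

Source frame index: (0×3600 + 26×60 + 58) × 30 + 14 = 48554.
Real time: 48554 / (30000/1001) = 24301277/15000 s.
Target frame: (24301277/15000) × (60) = 24301277/250 ≈ 97205.108 → 97205.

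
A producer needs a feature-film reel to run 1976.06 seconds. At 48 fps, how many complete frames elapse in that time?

94850 frames

Frames = 1976.06 × 48 = 2371272/25 ≈ 94850.8800.
Complete frames: 94850.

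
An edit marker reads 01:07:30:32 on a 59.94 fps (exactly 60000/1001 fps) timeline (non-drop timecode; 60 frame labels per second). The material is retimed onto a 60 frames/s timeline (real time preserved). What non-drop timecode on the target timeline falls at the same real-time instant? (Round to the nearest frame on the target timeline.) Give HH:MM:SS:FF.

01:07:34:35

Source frame index: (1×3600 + 7×60 + 30) × 60 + 32 = 243032.
Real time: 243032 / (60000/1001) = 30409379/7500 s.
Target frame: (30409379/7500) × (60) = 30409379/125 ≈ 243275.032 → 243275.
At 60 labels/s: frame 243275 → 01:07:34:35.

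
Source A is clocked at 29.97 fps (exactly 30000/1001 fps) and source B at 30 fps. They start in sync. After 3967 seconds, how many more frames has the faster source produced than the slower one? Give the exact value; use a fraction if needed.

119010/1001 frames

A emits 30000/1001 × 3967 = 119010000/1001 frames; B emits 30 × 3967 = 119010.
Difference = 119010/1001 frames (≈ 118.8911); B is ahead of A.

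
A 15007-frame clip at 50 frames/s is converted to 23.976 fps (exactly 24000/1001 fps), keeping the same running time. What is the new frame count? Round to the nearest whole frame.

Frames at target rate = 15007 × (24000/1001) / (50) = 7203360/1001 ≈ 7196.164.
Nearest whole frame: 7196.

7196 frames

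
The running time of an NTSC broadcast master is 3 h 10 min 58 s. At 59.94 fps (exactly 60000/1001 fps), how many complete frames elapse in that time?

3 h 10 min 58 s = 11458 s.
Frames = 11458 × 60000/1001 = 687480000/1001 ≈ 686793.2068.
Complete frames: 686793.

686793 frames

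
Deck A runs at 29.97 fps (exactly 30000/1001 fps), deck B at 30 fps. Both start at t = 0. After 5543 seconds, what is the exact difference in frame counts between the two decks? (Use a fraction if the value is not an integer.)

166290/1001 frames

A emits 30000/1001 × 5543 = 166290000/1001 frames; B emits 30 × 5543 = 166290.
Difference = 166290/1001 frames (≈ 166.1239); B is ahead of A.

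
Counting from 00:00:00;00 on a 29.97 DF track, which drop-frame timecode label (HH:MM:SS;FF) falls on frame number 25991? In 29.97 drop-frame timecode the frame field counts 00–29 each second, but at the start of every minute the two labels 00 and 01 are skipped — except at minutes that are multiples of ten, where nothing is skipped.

Each 10-minute DF block holds 10 × 60 × 30 − 9 × 2 = 17982 frames. 25991 ÷ 17982 → 1 full block, remainder 8009.
Within the partial block the first minute is 1800 frames and each further minute 1798, so 4 further minute boundaries passed. Total skipped labels = 18 × 1 + 2 × 4 = 26.
Non-drop label index = 25991 + 26 = 26017; at 30 labels/s that is 00:14:27:07, i.e. DF 00:14:27;07.

00:14:27;07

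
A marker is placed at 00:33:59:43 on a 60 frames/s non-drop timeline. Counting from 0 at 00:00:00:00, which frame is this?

Total seconds to the label: (0 × 3600 + 33 × 60 + 59) = 2039.
Frame index = 2039 × 60 + 43 = 122383.

frame 122383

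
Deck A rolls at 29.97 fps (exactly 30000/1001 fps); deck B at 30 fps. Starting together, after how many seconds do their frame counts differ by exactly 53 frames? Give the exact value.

53053/30 seconds

The gap grows by |30 − 30000/1001| = 30/1001 frames per second.
Time for a 53-frame gap: 53 ÷ (30/1001) = 53053/30 s.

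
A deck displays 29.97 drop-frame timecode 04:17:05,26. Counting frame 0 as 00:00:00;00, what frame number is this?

As if non-drop at 30 labels/s: (4 × 3600 + 17 × 60 + 5) × 30 + 26 = 462776.
Minute boundaries passed: 257; those not divisible by 10: 257 − 25 = 232; dropped labels = 2 × 232 = 464.
Actual frame index = 462776 − 464 = 462312.

462312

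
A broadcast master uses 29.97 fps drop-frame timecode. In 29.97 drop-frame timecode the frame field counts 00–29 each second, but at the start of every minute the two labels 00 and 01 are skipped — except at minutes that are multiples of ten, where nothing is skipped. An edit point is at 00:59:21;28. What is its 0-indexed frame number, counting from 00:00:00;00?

Complete 10-minute blocks: 5, each 17982 frames → 89910.
Remaining 9 whole minutes in the current block: 1800 + 8 × 1798 = 16184 frames.
Within the current minute: 21 × 30 + 28 − 2 = 656 (labels ;00/;01 skipped at this minute). Total = 89910 + 16184 + 656 = 106750.

106750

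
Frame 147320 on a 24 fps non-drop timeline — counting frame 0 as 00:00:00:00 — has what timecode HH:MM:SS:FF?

147320 ÷ 24 = 6138 full seconds, remainder 8 frames.
6138 s = 1 h 42 min 18 s.
Timecode: 01:42:18:08.

01:42:18:08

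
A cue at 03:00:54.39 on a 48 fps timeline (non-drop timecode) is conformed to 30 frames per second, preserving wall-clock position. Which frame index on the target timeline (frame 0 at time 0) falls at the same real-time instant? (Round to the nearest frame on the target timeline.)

Source frame index: (3×3600 + 0×60 + 54) × 48 + 39 = 521031.
Real time: 521031 / (48) = 173677/16 s.
Target frame: (173677/16) × (30) = 2605155/8 ≈ 325644.375 → 325644.

frame 325644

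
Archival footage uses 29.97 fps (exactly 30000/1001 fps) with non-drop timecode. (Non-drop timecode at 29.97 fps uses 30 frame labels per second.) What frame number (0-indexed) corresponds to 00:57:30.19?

frame 103519

Total seconds to the label: (0 × 3600 + 57 × 60 + 30) = 3450.
Frame index = 3450 × 30 + 19 = 103519.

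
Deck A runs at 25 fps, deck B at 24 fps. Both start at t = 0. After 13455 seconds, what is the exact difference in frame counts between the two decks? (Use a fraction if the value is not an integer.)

A emits 25 × 13455 = 336375 frames; B emits 24 × 13455 = 322920.
Difference = 13455 frames; B is behind A.

13455 frames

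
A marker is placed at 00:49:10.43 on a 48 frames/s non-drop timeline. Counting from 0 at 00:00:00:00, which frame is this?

Total seconds to the label: (0 × 3600 + 49 × 60 + 10) = 2950.
Frame index = 2950 × 48 + 43 = 141643.

141643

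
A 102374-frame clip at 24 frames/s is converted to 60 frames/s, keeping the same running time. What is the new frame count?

255935 frames

Target frames = source frames × (target rate / source rate) = 102374 × (60)/(24) = 102374 × 5/2 = 255935.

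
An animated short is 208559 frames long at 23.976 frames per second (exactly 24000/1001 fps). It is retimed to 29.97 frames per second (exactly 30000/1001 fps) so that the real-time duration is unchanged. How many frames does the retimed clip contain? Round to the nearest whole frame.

260699 frames

Frames at target rate = 208559 × (30000/1001) / (24000/1001) = 1042795/4 ≈ 260698.750.
Nearest whole frame: 260699.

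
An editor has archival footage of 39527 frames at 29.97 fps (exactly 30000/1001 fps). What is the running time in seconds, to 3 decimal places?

1318.884 seconds

Running time = 39527 × 1001/30000 = 39566527/30000 s ≈ 1318.884 s.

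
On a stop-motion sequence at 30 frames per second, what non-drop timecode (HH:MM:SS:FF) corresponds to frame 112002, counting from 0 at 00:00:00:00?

112002 ÷ 30 = 3733 full seconds, remainder 12 frames.
3733 s = 1 h 2 min 13 s.
Timecode: 01:02:13:12.

01:02:13:12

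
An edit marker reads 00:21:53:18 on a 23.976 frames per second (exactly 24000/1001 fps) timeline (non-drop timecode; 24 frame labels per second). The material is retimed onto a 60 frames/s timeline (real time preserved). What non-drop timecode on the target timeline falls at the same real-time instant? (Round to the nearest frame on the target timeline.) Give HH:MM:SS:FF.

00:21:55:04

Source frame index: (0×3600 + 21×60 + 53) × 24 + 18 = 31530.
Real time: 31530 / (24000/1001) = 1052051/800 s.
Target frame: (1052051/800) × (60) = 3156153/40 ≈ 78903.825 → 78904.
At 60 labels/s: frame 78904 → 00:21:55:04.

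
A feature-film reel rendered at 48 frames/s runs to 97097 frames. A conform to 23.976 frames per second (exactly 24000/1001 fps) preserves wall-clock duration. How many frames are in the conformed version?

48500 frames

Target frames = source frames × (target rate / source rate) = 97097 × (24000/1001)/(48) = 97097 × 500/1001 = 48500.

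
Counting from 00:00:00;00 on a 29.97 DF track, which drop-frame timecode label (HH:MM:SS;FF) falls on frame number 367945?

03:24:37;03

Ten DF minutes hold 17982 frames, so frame 367945 lies in block 20 (frames 359640–377621) with 8305 frames into that block.
The block's first minute is 1800 frames and the rest 1798 each; 8305 frames reaches minute 4, so 20 × 18 + 4 × 2 = 368 labels have been skipped so far.
Adding those back, label number 367945 + 368 = 368313 at 30 labels/s is 12277 s + 3 f = 3 h 24 min 37 s frame 3, i.e. 03:24:37;03.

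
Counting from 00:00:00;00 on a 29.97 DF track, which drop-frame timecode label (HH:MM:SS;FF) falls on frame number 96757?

Each 10-minute DF block holds 10 × 60 × 30 − 9 × 2 = 17982 frames. 96757 ÷ 17982 → 5 full blocks, remainder 6847.
Within the partial block the first minute is 1800 frames and each further minute 1798, so 3 further minute boundaries passed. Total skipped labels = 18 × 5 + 2 × 3 = 96.
Non-drop label index = 96757 + 96 = 96853; at 30 labels/s that is 00:53:48:13, i.e. DF 00:53:48;13.

00:53:48;13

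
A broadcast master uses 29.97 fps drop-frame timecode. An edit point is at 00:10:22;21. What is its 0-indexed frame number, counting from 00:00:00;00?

18663

As if non-drop at 30 labels/s: (0 × 3600 + 10 × 60 + 22) × 30 + 21 = 18681.
Minute boundaries passed: 10; those not divisible by 10: 10 − 1 = 9; dropped labels = 2 × 9 = 18.
Actual frame index = 18681 − 18 = 18663.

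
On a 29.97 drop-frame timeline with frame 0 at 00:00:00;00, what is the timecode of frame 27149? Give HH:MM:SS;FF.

00:15:05;27

Ten DF minutes hold 17982 frames, so frame 27149 lies in block 1 (frames 17982–35963) with 9167 frames into that block.
The block's first minute is 1800 frames and the rest 1798 each; 9167 frames reaches minute 5, so 1 × 18 + 5 × 2 = 28 labels have been skipped so far.
Adding those back, label number 27149 + 28 = 27177 at 30 labels/s is 905 s + 27 f = 0 h 15 min 5 s frame 27, i.e. 00:15:05;27.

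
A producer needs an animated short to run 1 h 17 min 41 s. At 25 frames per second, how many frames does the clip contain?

116525 frames

1 h 17 min 41 s = 4661 s.
Frames = 4661 × 25 = 116525.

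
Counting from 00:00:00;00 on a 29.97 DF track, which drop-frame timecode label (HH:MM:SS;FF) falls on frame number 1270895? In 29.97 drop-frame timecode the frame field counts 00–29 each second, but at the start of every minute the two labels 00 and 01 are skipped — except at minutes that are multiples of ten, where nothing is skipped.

11:46:45;17

Each 10-minute DF block holds 10 × 60 × 30 − 9 × 2 = 17982 frames. 1270895 ÷ 17982 → 70 full blocks, remainder 12155.
Within the partial block the first minute is 1800 frames and each further minute 1798, so 6 further minute boundaries passed. Total skipped labels = 18 × 70 + 2 × 6 = 1272.
Non-drop label index = 1270895 + 1272 = 1272167; at 30 labels/s that is 11:46:45:17, i.e. DF 11:46:45;17.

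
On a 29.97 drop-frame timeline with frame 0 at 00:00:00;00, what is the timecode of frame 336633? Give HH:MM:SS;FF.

Each 10-minute DF block holds 10 × 60 × 30 − 9 × 2 = 17982 frames. 336633 ÷ 17982 → 18 full blocks, remainder 12957.
Within the partial block the first minute is 1800 frames and each further minute 1798, so 7 further minute boundaries passed. Total skipped labels = 18 × 18 + 2 × 7 = 338.
Non-drop label index = 336633 + 338 = 336971; at 30 labels/s that is 03:07:12:11, i.e. DF 03:07:12;11.

03:07:12;11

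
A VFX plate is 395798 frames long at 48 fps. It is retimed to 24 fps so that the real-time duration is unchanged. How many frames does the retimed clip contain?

197899 frames

Target frames = source frames × (target rate / source rate) = 395798 × (24)/(48) = 395798 × 1/2 = 197899.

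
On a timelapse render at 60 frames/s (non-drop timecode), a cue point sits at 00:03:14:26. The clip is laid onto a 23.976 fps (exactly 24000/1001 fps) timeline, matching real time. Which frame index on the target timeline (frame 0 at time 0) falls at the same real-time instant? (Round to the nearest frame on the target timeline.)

Source frame index: (0×3600 + 3×60 + 14) × 60 + 26 = 11666.
Real time: 11666 / (60) = 5833/30 s.
Target frame: (5833/30) × (24000/1001) = 4666400/1001 ≈ 4661.738 → 4662.

frame 4662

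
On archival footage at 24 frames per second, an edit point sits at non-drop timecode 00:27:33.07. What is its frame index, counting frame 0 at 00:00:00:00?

Total seconds to the label: (0 × 3600 + 27 × 60 + 33) = 1653.
Frame index = 1653 × 24 + 7 = 39679.

39679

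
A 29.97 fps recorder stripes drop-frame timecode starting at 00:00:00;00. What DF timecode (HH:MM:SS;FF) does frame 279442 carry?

02:35:24;02

Ten DF minutes hold 17982 frames, so frame 279442 lies in block 15 (frames 269730–287711) with 9712 frames into that block.
The block's first minute is 1800 frames and the rest 1798 each; 9712 frames reaches minute 5, so 15 × 18 + 5 × 2 = 280 labels have been skipped so far.
Adding those back, label number 279442 + 280 = 279722 at 30 labels/s is 9324 s + 2 f = 2 h 35 min 24 s frame 2, i.e. 02:35:24;02.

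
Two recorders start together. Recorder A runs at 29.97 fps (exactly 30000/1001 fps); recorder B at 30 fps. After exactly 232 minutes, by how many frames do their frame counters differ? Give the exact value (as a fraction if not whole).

417600/1001 frames

232 min = 13920 s.
A emits 30000/1001 × 13920 = 417600000/1001 frames; B emits 30 × 13920 = 417600.
Difference = 417600/1001 frames (≈ 417.1828); B is ahead of A.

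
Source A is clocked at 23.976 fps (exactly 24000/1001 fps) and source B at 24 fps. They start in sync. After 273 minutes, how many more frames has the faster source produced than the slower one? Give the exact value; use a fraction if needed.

273 min = 16380 s.
A emits 24000/1001 × 16380 = 4320000/11 frames; B emits 24 × 16380 = 393120.
Difference = 4320/11 frames (≈ 392.7273); B is ahead of A.

4320/11 frames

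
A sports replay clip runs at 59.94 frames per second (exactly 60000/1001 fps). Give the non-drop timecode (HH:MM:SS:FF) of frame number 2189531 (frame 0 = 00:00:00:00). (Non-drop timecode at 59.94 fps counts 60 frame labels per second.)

2189531 ÷ 60 = 36492 full seconds, remainder 11 frames.
36492 s = 10 h 8 min 12 s.
Timecode: 10:08:12:11.

10:08:12:11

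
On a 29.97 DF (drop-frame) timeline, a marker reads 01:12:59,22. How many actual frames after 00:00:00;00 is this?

131262

Complete 10-minute blocks: 7, each 17982 frames → 125874.
Remaining 2 whole minutes in the current block: 1800 + 1 × 1798 = 3598 frames.
Within the current minute: 59 × 30 + 22 − 2 = 1790 (labels ;00/;01 skipped at this minute). Total = 125874 + 3598 + 1790 = 131262.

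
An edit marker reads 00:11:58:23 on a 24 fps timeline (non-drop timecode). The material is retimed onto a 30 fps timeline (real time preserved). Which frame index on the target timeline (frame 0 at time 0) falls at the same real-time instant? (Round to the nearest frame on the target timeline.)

frame 21569

Source frame index: (0×3600 + 11×60 + 58) × 24 + 23 = 17255.
Real time: 17255 / (24) = 17255/24 s.
Target frame: (17255/24) × (30) = 86275/4 ≈ 21568.750 → 21569.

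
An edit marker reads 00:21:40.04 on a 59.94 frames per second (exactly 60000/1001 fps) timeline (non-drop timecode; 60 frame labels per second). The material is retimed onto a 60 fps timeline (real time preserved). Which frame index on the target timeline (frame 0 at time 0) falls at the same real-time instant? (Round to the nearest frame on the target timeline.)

Source frame index: (0×3600 + 21×60 + 40) × 60 + 4 = 78004.
Real time: 78004 / (60000/1001) = 19520501/15000 s.
Target frame: (19520501/15000) × (60) = 19520501/250 ≈ 78082.004 → 78082.

frame 78082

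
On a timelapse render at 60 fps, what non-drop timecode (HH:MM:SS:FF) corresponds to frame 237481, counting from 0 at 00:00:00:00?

237481 ÷ 60 = 3958 full seconds, remainder 1 frame.
3958 s = 1 h 5 min 58 s.
Timecode: 01:05:58:01.

01:05:58:01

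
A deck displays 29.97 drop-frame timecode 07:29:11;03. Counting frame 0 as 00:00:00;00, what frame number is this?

807723

As if non-drop at 30 labels/s: (7 × 3600 + 29 × 60 + 11) × 30 + 3 = 808533.
Minute boundaries passed: 449; those not divisible by 10: 449 − 44 = 405; dropped labels = 2 × 405 = 810.
Actual frame index = 808533 − 810 = 807723.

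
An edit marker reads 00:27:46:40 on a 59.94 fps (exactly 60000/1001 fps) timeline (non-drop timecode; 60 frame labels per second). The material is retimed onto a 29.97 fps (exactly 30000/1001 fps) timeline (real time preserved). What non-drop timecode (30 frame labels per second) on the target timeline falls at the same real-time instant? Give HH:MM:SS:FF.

00:27:46:20

Source frame index: (0×3600 + 27×60 + 46) × 60 + 40 = 100000.
Real time: 100000 / (60000/1001) = 5005/3 s.
Target frame: (5005/3) × (30000/1001) = 50000.
At 30 labels/s: frame 50000 → 00:27:46:20.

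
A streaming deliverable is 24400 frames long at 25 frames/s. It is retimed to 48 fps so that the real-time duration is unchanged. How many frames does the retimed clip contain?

46848 frames

Frames at target rate = 24400 × (48) / (25) = 46848.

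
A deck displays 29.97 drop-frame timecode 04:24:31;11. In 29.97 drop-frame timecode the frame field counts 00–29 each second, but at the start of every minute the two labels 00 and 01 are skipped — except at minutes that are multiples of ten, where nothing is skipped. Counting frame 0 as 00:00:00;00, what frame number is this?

475665

As if non-drop at 30 labels/s: (4 × 3600 + 24 × 60 + 31) × 30 + 11 = 476141.
Minute boundaries passed: 264; those not divisible by 10: 264 − 26 = 238; dropped labels = 2 × 238 = 476.
Actual frame index = 476141 − 476 = 475665.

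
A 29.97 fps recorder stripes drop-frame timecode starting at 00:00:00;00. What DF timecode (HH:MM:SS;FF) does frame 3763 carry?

00:02:05;17

Each 10-minute DF block holds 10 × 60 × 30 − 9 × 2 = 17982 frames. 3763 ÷ 17982 → 0 full blocks, remainder 3763.
Within the partial block the first minute is 1800 frames and each further minute 1798, so 2 further minute boundaries passed. Total skipped labels = 18 × 0 + 2 × 2 = 4.
Non-drop label index = 3763 + 4 = 3767; at 30 labels/s that is 00:02:05:17, i.e. DF 00:02:05;17.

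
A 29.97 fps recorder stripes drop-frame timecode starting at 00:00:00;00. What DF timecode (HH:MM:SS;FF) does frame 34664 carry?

Ten DF minutes hold 17982 frames, so frame 34664 lies in block 1 (frames 17982–35963) with 16682 frames into that block.
The block's first minute is 1800 frames and the rest 1798 each; 16682 frames reaches minute 9, so 1 × 18 + 9 × 2 = 36 labels have been skipped so far.
Adding those back, label number 34664 + 36 = 34700 at 30 labels/s is 1156 s + 20 f = 0 h 19 min 16 s frame 20, i.e. 00:19:16;20.

00:19:16;20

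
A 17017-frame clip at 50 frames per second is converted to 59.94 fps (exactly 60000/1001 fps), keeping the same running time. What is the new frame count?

20400 frames

Target frames = source frames × (target rate / source rate) = 17017 × (60000/1001)/(50) = 17017 × 1200/1001 = 20400.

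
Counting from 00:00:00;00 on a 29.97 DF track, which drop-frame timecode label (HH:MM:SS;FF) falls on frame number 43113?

00:23:58;15

Ten DF minutes hold 17982 frames, so frame 43113 lies in block 2 (frames 35964–53945) with 7149 frames into that block.
The block's first minute is 1800 frames and the rest 1798 each; 7149 frames reaches minute 3, so 2 × 18 + 3 × 2 = 42 labels have been skipped so far.
Adding those back, label number 43113 + 42 = 43155 at 30 labels/s is 1438 s + 15 f = 0 h 23 min 58 s frame 15, i.e. 00:23:58;15.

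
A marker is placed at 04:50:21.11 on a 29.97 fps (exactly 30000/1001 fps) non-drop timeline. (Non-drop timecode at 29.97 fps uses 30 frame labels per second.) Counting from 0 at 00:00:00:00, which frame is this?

Total seconds to the label: (4 × 3600 + 50 × 60 + 21) = 17421.
Frame index = 17421 × 30 + 11 = 522641.

522641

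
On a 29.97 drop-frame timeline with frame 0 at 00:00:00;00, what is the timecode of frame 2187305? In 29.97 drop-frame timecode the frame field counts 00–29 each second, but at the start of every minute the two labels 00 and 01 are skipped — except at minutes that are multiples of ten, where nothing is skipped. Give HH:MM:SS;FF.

Ten DF minutes hold 17982 frames, so frame 2187305 lies in block 121 (frames 2175822–2193803) with 11483 frames into that block.
The block's first minute is 1800 frames and the rest 1798 each; 11483 frames reaches minute 6, so 121 × 18 + 6 × 2 = 2190 labels have been skipped so far.
Adding those back, label number 2187305 + 2190 = 2189495 at 30 labels/s is 72983 s + 5 f = 20 h 16 min 23 s frame 5, i.e. 20:16:23;05.

20:16:23;05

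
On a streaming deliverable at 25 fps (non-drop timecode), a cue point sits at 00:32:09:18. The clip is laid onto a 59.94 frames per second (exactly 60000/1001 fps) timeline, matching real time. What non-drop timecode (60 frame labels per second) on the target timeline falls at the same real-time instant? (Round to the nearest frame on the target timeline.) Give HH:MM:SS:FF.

Source frame index: (0×3600 + 32×60 + 9) × 25 + 18 = 48243.
Real time: 48243 / (25) = 48243/25 s.
Target frame: (48243/25) × (60000/1001) = 8906400/77 ≈ 115667.532 → 115668.
At 60 labels/s: frame 115668 → 00:32:07:48.

00:32:07:48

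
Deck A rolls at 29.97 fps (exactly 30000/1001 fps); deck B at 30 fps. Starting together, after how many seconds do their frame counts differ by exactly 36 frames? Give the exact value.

The gap grows by |30 − 30000/1001| = 30/1001 frames per second.
Time for a 36-frame gap: 36 ÷ (30/1001) = 1201.2 s.

1201.2 seconds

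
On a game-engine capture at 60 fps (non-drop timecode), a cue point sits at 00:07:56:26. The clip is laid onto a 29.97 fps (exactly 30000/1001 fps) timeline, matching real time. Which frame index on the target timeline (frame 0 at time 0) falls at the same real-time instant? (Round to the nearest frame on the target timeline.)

Source frame index: (0×3600 + 7×60 + 56) × 60 + 26 = 28586.
Real time: 28586 / (60) = 14293/30 s.
Target frame: (14293/30) × (30000/1001) = 14293000/1001 ≈ 14278.721 → 14279.

frame 14279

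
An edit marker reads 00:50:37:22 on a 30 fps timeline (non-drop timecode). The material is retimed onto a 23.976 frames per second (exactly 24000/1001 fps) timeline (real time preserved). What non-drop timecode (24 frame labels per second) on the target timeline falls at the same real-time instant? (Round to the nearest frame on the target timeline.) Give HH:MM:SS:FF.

Source frame index: (0×3600 + 50×60 + 37) × 30 + 22 = 91132.
Real time: 91132 / (30) = 45566/15 s.
Target frame: (45566/15) × (24000/1001) = 72905600/1001 ≈ 72832.767 → 72833.
At 24 labels/s: frame 72833 → 00:50:34:17.

00:50:34:17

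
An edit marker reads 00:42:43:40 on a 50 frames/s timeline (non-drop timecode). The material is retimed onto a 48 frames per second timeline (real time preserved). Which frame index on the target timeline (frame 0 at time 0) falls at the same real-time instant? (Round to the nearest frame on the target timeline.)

Source frame index: (0×3600 + 42×60 + 43) × 50 + 40 = 128190.
Real time: 128190 / (50) = 12819/5 s.
Target frame: (12819/5) × (48) = 615312/5 ≈ 123062.400 → 123062.

frame 123062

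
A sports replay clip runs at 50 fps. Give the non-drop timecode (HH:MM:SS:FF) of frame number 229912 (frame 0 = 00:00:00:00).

01:16:38:12

229912 ÷ 50 = 4598 full seconds, remainder 12 frames.
4598 s = 1 h 16 min 38 s.
Timecode: 01:16:38:12.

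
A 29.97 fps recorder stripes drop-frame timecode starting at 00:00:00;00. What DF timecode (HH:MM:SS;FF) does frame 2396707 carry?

Each 10-minute DF block holds 10 × 60 × 30 − 9 × 2 = 17982 frames. 2396707 ÷ 17982 → 133 full blocks, remainder 5101.
Within the partial block the first minute is 1800 frames and each further minute 1798, so 2 further minute boundaries passed. Total skipped labels = 18 × 133 + 2 × 2 = 2398.
Non-drop label index = 2396707 + 2398 = 2399105; at 30 labels/s that is 22:12:50:05, i.e. DF 22:12:50;05.

22:12:50;05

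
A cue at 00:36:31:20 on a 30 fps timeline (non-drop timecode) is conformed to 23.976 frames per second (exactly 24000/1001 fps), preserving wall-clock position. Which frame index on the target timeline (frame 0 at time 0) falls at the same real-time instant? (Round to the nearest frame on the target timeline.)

Source frame index: (0×3600 + 36×60 + 31) × 30 + 20 = 65750.
Real time: 65750 / (30) = 6575/3 s.
Target frame: (6575/3) × (24000/1001) = 52600000/1001 ≈ 52547.453 → 52547.

frame 52547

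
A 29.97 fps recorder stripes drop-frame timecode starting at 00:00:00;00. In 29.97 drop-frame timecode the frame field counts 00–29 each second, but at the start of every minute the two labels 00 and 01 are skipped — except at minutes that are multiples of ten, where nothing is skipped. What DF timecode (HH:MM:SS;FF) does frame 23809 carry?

00:13:14;13

Each 10-minute DF block holds 10 × 60 × 30 − 9 × 2 = 17982 frames. 23809 ÷ 17982 → 1 full block, remainder 5827.
Within the partial block the first minute is 1800 frames and each further minute 1798, so 3 further minute boundaries passed. Total skipped labels = 18 × 1 + 2 × 3 = 24.
Non-drop label index = 23809 + 24 = 23833; at 30 labels/s that is 00:13:14:13, i.e. DF 00:13:14;13.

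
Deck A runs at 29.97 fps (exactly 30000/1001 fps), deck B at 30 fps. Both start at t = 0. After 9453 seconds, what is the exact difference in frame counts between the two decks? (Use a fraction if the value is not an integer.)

283590/1001 frames

A emits 30000/1001 × 9453 = 283590000/1001 frames; B emits 30 × 9453 = 283590.
Difference = 283590/1001 frames (≈ 283.3067); B is ahead of A.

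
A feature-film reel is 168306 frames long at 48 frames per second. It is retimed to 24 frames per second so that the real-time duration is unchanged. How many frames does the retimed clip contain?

Target frames = source frames × (target rate / source rate) = 168306 × (24)/(48) = 168306 × 1/2 = 84153.

84153 frames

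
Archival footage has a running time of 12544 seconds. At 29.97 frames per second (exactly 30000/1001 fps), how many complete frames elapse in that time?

Frames = 12544 × 30000/1001 = 53760000/143 ≈ 375944.0559.
Complete frames: 375944.

375944 frames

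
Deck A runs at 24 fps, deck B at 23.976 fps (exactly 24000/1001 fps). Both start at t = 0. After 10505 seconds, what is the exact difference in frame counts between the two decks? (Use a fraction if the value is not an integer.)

A emits 24 × 10505 = 252120 frames; B emits 24000/1001 × 10505 = 22920000/91.
Difference = 22920/91 frames (≈ 251.8681); B is behind A.

22920/91 frames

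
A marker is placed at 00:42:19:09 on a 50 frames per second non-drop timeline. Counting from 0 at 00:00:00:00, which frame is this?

frame 126959

Total seconds to the label: (0 × 3600 + 42 × 60 + 19) = 2539.
Frame index = 2539 × 50 + 9 = 126959.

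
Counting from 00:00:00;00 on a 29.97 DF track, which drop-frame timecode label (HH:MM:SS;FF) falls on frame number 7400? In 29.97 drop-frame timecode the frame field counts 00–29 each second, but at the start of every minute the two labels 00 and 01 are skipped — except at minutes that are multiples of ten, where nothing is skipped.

Each 10-minute DF block holds 10 × 60 × 30 − 9 × 2 = 17982 frames. 7400 ÷ 17982 → 0 full blocks, remainder 7400.
Within the partial block the first minute is 1800 frames and each further minute 1798, so 4 further minute boundaries passed. Total skipped labels = 18 × 0 + 2 × 4 = 8.
Non-drop label index = 7400 + 8 = 7408; at 30 labels/s that is 00:04:06:28, i.e. DF 00:04:06;28.

00:04:06;28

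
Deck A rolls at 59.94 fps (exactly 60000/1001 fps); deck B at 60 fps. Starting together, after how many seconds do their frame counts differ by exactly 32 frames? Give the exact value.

8008/15 seconds

The gap grows by |60 − 60000/1001| = 60/1001 frames per second.
Time for a 32-frame gap: 32 ÷ (60/1001) = 8008/15 s.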